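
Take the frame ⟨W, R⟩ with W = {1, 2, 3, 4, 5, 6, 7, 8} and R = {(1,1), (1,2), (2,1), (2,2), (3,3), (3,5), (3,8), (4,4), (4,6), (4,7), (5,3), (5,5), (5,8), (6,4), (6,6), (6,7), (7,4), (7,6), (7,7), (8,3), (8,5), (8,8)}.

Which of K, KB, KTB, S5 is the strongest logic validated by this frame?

S5

Symmetric (axiom B): yes — every pair in R has its reverse in R.
Reflexive (axiom T): yes — every world is R-related to itself.
Euclidean (axiom 5): yes — any two successors of a common world are R-related.
So F validates K, KB, KTB, S5. The strongest is S5.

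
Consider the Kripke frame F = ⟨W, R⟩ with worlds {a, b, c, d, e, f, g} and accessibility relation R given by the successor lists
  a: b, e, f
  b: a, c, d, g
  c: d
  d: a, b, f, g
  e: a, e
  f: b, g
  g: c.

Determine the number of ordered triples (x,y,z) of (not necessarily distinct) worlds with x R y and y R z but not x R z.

26

Enumerating: (a,b,a), (a,b,c), (a,b,d), (a,b,g), (a,e,a), (a,f,g), (b,a,b), (b,a,e), (b,a,f), (b,d,b), (b,d,f), (c,d,a), … and 14 more.
Total: 26.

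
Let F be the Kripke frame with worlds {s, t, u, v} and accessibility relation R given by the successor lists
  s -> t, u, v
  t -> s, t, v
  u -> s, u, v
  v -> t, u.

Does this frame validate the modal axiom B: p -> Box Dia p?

No

By correspondence theory, B is valid on a frame iff R is symmetric.
Symmetric: no — s R v but not v R s.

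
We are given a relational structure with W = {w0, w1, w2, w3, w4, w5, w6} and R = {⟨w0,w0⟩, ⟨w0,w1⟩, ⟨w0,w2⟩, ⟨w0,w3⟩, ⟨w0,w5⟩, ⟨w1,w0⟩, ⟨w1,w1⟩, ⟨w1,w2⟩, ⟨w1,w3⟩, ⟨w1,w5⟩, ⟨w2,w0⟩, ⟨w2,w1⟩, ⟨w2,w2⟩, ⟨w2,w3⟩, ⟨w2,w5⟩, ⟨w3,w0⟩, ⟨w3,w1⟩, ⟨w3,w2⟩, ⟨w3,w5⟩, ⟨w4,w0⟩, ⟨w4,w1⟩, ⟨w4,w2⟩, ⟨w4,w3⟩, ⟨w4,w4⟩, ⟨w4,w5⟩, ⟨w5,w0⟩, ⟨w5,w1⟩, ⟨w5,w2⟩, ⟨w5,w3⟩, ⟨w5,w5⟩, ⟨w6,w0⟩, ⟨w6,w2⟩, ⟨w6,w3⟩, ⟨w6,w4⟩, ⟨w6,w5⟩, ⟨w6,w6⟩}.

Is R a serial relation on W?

Serial: yes — every world has a successor (e.g. w0 R w0).

Yes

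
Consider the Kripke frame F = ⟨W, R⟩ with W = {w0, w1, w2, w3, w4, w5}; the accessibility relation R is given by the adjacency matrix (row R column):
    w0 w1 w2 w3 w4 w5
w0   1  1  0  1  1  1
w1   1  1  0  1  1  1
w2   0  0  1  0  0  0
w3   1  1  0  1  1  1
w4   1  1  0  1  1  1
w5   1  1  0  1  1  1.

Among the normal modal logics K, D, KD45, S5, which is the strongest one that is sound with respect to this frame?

S5

Serial (axiom D): yes — every world has a successor (e.g. w0 R w0).
Euclidean (axiom 5): yes — any two successors of a common world are R-related.
Transitive (axiom 4): yes — every two-step R-path is closed by a direct edge.
Reflexive (axiom T): yes — every world is R-related to itself.
So F validates K, D, KD45, S5. The strongest is S5.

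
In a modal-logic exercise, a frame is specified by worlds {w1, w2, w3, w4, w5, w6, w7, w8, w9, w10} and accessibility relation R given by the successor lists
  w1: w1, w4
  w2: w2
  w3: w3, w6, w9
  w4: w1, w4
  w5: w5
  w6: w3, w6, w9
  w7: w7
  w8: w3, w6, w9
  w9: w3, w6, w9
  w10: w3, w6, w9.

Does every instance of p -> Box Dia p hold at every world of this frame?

The schema B characterises exactly the symmetric frames.
Symmetric: no — w10 R w3 but not w3 R w10.

No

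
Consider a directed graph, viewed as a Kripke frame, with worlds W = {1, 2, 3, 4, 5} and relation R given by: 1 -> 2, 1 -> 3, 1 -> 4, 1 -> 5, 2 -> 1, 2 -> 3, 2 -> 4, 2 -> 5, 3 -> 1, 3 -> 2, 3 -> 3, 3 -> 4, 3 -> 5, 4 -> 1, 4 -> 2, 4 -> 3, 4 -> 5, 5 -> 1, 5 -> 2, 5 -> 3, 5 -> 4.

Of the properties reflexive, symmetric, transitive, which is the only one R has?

symmetric

Reflexive: no — 1 is not related to itself.
Symmetric: yes — every pair in R has its reverse in R.
Transitive: no — 1 R 2 and 2 R 1, but not 1 R 1.
Only symmetric holds.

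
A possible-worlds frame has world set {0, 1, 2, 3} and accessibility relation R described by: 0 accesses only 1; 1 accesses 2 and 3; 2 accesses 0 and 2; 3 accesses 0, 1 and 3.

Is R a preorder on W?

Reflexive: no — 0 is not related to itself.
Transitive: no — 0 R 1 and 1 R 2, but not 0 R 2.
So R is not a preorder.

No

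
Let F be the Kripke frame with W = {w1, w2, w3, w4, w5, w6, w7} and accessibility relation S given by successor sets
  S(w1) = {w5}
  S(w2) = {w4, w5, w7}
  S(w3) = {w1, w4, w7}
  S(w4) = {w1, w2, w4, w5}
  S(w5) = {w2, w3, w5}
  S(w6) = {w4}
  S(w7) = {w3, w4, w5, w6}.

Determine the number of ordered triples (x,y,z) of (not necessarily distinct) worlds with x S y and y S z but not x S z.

29

Enumerating: (w1,w5,w2), (w1,w5,w3), (w2,w4,w1), (w2,w4,w2), (w2,w5,w2), (w2,w5,w3), (w2,w7,w3), (w2,w7,w6), (w3,w1,w5), (w3,w4,w2), (w3,w4,w5), (w3,w7,w3), … and 17 more.
Total: 29.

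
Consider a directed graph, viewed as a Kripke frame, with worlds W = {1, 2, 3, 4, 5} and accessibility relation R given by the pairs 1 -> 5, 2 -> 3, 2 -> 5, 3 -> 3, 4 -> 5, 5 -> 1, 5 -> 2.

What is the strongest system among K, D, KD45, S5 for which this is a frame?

Serial (axiom D): yes — every world has a successor (e.g. 1 R 5).
Euclidean (axiom 5): no — 2 R 3 and 2 R 5, but not 3 R 5.
Transitive (axiom 4): no — 1 R 5 and 5 R 2, but not 1 R 2.
Reflexive (axiom T): no — 1 is not related to itself.
So F validates K, D; KD45 would additionally require R to be Euclidean and transitive. The strongest is D.

D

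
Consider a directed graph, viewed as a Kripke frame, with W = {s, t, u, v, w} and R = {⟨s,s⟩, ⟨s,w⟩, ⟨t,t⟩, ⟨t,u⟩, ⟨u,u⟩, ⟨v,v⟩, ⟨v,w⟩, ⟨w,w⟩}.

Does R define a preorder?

Yes

Reflexive: yes — every world is R-related to itself.
Transitive: yes — every two-step R-path is closed by a direct edge.
So R is a preorder.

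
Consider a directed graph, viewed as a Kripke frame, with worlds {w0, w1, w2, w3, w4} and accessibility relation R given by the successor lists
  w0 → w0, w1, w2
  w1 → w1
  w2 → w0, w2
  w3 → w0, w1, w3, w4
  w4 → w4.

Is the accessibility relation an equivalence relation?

Reflexive: yes — every world is R-related to itself.
Symmetric: no — w0 R w1 but not w1 R w0.
Transitive: no — w2 R w0 and w0 R w1, but not w2 R w1.
So R is not an equivalence relation.

No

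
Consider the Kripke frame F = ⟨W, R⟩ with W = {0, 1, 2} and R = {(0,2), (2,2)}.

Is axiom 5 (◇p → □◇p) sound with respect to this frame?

The schema 5 characterises exactly the Euclidean frames.
Euclidean: yes — any two successors of a common world are R-related.

Yes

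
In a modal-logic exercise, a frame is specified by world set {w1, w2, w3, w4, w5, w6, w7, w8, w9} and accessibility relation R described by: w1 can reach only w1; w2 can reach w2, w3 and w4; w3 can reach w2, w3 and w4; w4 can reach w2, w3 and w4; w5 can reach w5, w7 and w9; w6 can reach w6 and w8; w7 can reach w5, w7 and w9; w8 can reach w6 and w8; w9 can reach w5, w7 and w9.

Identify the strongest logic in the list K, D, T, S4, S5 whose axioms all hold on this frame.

Serial (axiom D): yes — every world has a successor (e.g. w1 R w1).
Reflexive (axiom T): yes — every world is R-related to itself.
Transitive (axiom 4): yes — every two-step R-path is closed by a direct edge.
Euclidean (axiom 5): yes — any two successors of a common world are R-related.
So F validates K, D, T, S4, S5. The strongest is S5.

S5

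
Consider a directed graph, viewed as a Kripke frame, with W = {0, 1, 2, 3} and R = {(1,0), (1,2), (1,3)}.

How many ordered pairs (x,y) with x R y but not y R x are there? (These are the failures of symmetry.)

3

Enumerating: (1,0), (1,2), (1,3).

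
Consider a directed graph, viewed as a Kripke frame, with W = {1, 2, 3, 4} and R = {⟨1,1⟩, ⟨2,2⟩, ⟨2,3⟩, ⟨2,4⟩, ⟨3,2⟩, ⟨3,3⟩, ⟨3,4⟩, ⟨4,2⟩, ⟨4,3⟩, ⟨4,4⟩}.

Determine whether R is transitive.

Yes

Transitive: yes — every two-step R-path is closed by a direct edge.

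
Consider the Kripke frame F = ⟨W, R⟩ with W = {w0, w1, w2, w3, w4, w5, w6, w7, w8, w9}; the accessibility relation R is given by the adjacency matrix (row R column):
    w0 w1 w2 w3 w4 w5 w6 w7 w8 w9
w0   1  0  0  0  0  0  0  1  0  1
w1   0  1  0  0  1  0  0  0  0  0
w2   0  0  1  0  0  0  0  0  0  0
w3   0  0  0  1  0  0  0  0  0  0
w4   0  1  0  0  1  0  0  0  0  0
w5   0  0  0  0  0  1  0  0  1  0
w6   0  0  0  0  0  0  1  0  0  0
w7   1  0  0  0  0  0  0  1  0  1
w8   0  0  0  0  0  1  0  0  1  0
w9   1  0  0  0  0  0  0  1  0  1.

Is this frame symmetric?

Symmetric: yes — every pair in R has its reverse in R.

Yes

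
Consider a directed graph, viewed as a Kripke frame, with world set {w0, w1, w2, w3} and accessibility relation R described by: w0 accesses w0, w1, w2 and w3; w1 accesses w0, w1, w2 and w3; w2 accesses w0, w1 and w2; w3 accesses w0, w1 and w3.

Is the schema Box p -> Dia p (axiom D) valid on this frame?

The schema D characterises exactly the serial frames.
Serial: yes — every world has a successor (e.g. w0 R w0).

Yes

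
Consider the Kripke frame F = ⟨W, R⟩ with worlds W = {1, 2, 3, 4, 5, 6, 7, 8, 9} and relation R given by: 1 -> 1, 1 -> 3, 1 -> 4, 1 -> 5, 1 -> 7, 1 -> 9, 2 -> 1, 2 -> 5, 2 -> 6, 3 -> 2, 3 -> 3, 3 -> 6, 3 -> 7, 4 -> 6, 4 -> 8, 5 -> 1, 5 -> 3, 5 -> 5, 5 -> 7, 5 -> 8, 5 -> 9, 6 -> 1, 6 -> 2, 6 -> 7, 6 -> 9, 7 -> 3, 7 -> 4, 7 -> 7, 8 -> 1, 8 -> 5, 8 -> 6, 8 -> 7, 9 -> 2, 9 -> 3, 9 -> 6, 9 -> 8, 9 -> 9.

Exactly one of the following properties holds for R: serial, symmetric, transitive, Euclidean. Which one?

Serial: yes — every world has a successor (e.g. 1 R 1).
Symmetric: no — 1 R 3 but not 3 R 1.
Transitive: no — 1 R 3 and 3 R 2, but not 1 R 2.
Euclidean: no — 1 R 3 and 1 R 4, but not 3 R 4.
Only serial holds.

serial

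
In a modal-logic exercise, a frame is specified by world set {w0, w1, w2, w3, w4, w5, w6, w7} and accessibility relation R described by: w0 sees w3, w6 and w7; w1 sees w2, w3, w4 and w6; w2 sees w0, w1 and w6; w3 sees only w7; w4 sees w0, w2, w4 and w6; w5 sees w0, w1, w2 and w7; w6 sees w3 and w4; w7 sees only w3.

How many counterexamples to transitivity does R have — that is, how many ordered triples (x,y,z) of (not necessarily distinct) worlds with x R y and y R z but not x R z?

Enumerating: (w0,w6,w4), (w1,w2,w0), (w1,w2,w1), (w1,w3,w7), (w1,w4,w0), (w2,w0,w3), (w2,w0,w7), (w2,w1,w2), (w2,w1,w3), (w2,w1,w4), (w2,w6,w3), (w2,w6,w4), … and 17 more.
Total: 29.

29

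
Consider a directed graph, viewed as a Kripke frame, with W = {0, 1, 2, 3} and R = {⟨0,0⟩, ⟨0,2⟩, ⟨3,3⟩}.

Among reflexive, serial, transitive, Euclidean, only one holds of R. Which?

transitive

Reflexive: no — 1 is not related to itself.
Serial: no — 1 has no R-successor.
Transitive: yes — every two-step R-path is closed by a direct edge.
Euclidean: no — 0 R 2 and 0 R 0, but not 2 R 0.
Only transitive holds.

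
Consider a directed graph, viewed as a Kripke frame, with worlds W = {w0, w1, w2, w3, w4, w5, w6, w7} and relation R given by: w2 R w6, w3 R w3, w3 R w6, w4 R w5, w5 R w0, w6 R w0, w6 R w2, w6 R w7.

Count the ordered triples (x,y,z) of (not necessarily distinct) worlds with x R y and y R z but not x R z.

Enumerating: (w2,w6,w0), (w2,w6,w2), (w2,w6,w7), (w3,w6,w0), (w3,w6,w2), (w3,w6,w7), (w4,w5,w0), (w6,w2,w6).

8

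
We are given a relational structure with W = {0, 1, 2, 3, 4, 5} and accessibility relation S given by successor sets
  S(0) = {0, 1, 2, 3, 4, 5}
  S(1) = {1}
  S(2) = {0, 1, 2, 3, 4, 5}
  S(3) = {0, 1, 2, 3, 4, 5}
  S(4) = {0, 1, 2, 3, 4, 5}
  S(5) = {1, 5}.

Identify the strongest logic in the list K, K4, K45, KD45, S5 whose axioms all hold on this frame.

K4

Transitive (axiom 4): yes — every two-step S-path is closed by a direct edge.
Euclidean (axiom 5): no — 0 S 1 and 0 S 2, but not 1 S 2.
Serial (axiom D): yes — every world has a successor (e.g. 0 S 0).
Reflexive (axiom T): yes — every world is S-related to itself.
So F validates K, K4; K45 would additionally require S to be Euclidean. The strongest is K4.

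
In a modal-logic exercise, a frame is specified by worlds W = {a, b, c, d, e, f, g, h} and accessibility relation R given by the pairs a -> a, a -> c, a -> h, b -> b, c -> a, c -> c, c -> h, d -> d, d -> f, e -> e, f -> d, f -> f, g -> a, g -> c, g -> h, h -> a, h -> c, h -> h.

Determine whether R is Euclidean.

Euclidean: yes — any two successors of a common world are R-related.

Yes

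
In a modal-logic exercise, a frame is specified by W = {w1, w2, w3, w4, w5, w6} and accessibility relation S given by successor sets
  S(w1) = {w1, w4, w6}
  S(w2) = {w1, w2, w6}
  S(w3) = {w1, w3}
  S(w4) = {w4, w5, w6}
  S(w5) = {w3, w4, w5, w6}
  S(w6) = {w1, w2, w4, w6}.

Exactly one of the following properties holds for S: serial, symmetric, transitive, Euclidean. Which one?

Serial: yes — every world has a successor (e.g. w1 S w1).
Symmetric: no — w1 S w4 but not w4 S w1.
Transitive: no — w1 S w4 and w4 S w5, but not w1 S w5.
Euclidean: no — w4 S w6 and w4 S w5, but not w6 S w5.
Only serial holds.

serial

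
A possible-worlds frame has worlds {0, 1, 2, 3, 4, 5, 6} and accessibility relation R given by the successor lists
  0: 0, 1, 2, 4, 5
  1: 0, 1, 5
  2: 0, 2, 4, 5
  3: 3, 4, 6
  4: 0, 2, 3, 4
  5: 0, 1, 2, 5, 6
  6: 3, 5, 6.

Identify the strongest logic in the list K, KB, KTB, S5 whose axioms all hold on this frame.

KTB

Symmetric (axiom B): yes — every pair in R has its reverse in R.
Reflexive (axiom T): yes — every world is R-related to itself.
Euclidean (axiom 5): no — 0 R 1 and 0 R 2, but not 1 R 2.
So F validates K, KB, KTB; S5 would additionally require R to be Euclidean. The strongest is KTB.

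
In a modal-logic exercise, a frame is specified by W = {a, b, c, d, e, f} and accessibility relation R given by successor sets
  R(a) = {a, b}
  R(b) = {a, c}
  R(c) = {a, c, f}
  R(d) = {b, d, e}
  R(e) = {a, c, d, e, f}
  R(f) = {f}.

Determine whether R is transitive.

No

Transitive: no — a R b and b R c, but not a R c.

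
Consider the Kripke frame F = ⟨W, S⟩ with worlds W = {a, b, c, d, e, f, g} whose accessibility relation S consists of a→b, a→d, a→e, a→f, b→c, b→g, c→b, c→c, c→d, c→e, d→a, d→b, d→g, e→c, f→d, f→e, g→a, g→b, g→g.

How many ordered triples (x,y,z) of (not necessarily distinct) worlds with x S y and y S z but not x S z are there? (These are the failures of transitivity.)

28

Enumerating: (a,b,c), (a,b,g), (a,d,a), (a,d,g), (a,e,c), (b,c,b), (b,c,d), (b,c,e), (b,g,a), (b,g,b), (c,b,g), (c,d,a), … and 16 more.
Total: 28.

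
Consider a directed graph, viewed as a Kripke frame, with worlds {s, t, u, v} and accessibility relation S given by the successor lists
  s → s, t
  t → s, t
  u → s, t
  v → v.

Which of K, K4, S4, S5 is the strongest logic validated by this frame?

Transitive (axiom 4): yes — every two-step S-path is closed by a direct edge.
Reflexive (axiom T): no — u is not related to itself.
Euclidean (axiom 5): yes — any two successors of a common world are S-related.
So F validates K, K4; S4 would additionally require S to be reflexive. The strongest is K4.

K4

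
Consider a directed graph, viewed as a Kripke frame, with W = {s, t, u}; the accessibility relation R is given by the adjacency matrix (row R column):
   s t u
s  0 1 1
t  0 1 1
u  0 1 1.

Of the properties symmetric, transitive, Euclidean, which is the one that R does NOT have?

Symmetric: no — s R t but not t R s.
Transitive: yes — every two-step R-path is closed by a direct edge.
Euclidean: yes — any two successors of a common world are R-related.
Only symmetric fails.

symmetric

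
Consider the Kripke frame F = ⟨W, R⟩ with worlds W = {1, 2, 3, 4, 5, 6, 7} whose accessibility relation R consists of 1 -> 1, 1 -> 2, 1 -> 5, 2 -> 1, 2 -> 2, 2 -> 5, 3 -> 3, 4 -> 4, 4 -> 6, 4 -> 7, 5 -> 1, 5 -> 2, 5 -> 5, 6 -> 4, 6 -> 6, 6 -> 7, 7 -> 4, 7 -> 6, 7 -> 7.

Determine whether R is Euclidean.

Yes

Euclidean: yes — any two successors of a common world are R-related.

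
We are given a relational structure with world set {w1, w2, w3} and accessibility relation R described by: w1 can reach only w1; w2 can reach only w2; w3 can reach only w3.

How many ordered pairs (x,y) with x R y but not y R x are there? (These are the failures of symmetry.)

R is symmetric; there are no such tuples.

0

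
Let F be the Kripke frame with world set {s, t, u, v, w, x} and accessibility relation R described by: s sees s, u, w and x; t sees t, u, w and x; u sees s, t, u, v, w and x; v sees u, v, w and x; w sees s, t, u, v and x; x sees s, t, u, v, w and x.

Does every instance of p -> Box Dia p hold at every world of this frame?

The schema B characterises exactly the symmetric frames.
Symmetric: yes — every pair in R has its reverse in R.

Yes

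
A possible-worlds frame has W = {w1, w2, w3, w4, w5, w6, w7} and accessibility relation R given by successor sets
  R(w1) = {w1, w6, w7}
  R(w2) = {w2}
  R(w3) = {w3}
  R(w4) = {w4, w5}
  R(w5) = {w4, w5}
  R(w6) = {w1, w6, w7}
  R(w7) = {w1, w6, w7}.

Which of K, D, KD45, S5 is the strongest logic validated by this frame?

Serial (axiom D): yes — every world has a successor (e.g. w1 R w1).
Euclidean (axiom 5): yes — any two successors of a common world are R-related.
Transitive (axiom 4): yes — every two-step R-path is closed by a direct edge.
Reflexive (axiom T): yes — every world is R-related to itself.
So F validates K, D, KD45, S5. The strongest is S5.

S5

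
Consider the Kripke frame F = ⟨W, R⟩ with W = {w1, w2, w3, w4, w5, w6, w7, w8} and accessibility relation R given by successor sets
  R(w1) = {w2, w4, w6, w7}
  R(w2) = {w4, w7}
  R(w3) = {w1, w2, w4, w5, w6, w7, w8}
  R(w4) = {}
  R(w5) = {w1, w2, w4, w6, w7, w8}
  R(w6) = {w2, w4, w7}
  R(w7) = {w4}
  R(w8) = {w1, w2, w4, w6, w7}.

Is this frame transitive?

Yes

Transitive: yes — every two-step R-path is closed by a direct edge.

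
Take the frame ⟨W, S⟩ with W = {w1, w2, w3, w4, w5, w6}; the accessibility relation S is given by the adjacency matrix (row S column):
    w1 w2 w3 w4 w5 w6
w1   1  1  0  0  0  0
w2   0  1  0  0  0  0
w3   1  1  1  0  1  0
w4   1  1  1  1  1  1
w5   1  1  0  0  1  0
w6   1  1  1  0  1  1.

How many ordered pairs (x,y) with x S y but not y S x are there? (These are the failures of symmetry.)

15

Enumerating: (w1,w2), (w3,w1), (w3,w2), (w3,w5), (w4,w1), (w4,w2), (w4,w3), (w4,w5), (w4,w6), (w5,w1), (w5,w2), (w6,w1), (w6,w2), (w6,w3), (w6,w5).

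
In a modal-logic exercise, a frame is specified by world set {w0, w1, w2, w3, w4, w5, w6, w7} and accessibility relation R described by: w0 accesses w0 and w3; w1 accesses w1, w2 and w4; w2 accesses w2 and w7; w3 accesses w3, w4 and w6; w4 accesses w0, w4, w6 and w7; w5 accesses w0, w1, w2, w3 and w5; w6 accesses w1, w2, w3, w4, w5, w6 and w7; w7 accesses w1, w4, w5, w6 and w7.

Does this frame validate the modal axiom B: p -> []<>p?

The schema B characterises exactly the symmetric frames.
Symmetric: no — w0 R w3 but not w3 R w0.

No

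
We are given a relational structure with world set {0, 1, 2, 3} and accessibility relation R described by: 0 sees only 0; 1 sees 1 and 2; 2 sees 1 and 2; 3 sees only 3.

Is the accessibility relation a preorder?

Yes

Reflexive: yes — every world is R-related to itself.
Transitive: yes — every two-step R-path is closed by a direct edge.
So R is a preorder.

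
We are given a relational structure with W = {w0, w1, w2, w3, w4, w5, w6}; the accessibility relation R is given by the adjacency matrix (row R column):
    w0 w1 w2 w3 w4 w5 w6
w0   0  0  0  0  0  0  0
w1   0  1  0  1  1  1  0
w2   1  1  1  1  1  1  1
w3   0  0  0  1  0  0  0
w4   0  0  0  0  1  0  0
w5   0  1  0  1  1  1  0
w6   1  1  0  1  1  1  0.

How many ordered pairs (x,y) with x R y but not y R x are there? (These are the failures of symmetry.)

Enumerating: (w1,w3), (w1,w4), (w2,w0), (w2,w1), (w2,w3), (w2,w4), (w2,w5), (w2,w6), (w5,w3), (w5,w4), (w6,w0), (w6,w1), (w6,w3), (w6,w4), (w6,w5).

15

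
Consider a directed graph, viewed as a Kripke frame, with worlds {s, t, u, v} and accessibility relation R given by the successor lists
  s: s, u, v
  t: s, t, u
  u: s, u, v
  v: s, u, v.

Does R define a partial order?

No

Reflexive: yes — every world is R-related to itself.
Transitive: no — t R s and s R v, but not t R v.
Antisymmetric: no — s R u and u R s with s ≠ u.
So R is not a partial order.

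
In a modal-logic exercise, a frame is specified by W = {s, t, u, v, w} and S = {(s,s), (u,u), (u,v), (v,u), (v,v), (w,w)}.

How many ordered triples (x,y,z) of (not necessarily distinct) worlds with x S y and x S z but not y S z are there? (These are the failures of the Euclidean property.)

S is Euclidean; there are no such tuples.

0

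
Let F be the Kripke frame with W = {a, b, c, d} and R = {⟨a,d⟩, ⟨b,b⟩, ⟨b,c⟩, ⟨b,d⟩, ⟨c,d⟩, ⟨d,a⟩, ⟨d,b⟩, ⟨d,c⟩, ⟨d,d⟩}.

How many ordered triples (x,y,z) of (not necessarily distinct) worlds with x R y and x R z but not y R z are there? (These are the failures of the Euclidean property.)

Enumerating: (b,c,b), (b,c,c), (d,a,a), (d,a,b), (d,a,c), (d,b,a), (d,c,a), (d,c,b), (d,c,c).

9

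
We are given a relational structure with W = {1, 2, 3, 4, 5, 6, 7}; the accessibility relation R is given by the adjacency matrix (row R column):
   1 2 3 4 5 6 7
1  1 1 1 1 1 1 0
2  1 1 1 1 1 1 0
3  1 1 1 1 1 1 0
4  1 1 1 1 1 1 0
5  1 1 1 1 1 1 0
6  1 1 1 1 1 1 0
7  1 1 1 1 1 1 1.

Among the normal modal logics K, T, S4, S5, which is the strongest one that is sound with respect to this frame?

S4

Reflexive (axiom T): yes — every world is R-related to itself.
Transitive (axiom 4): yes — every two-step R-path is closed by a direct edge.
Euclidean (axiom 5): no — 7 R 1 and 7 R 7, but not 1 R 7.
So F validates K, T, S4; S5 would additionally require R to be Euclidean. The strongest is S4.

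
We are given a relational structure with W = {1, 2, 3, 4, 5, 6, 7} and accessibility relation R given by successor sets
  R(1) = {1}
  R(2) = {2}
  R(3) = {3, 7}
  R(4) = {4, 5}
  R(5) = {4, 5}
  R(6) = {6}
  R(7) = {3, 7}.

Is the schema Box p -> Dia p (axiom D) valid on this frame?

Yes

The schema D characterises exactly the serial frames.
Serial: yes — every world has a successor (e.g. 1 R 1).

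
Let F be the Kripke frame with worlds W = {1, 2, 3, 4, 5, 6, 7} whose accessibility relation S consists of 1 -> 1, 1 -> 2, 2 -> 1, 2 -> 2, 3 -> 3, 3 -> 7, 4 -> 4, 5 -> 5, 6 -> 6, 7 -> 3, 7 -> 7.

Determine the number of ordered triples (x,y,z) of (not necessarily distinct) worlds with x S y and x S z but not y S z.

S is Euclidean; there are no such tuples.

0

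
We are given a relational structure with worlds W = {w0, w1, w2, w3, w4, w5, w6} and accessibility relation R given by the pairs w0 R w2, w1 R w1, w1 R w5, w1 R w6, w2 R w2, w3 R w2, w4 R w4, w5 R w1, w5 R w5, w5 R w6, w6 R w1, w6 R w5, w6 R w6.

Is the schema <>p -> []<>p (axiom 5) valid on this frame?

Yes

Axiom 5 corresponds to the accessibility relation being Euclidean.
Euclidean: yes — any two successors of a common world are R-related.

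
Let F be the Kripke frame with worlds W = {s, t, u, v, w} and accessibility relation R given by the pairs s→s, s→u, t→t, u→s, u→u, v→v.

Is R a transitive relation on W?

Yes

Transitive: yes — every two-step R-path is closed by a direct edge.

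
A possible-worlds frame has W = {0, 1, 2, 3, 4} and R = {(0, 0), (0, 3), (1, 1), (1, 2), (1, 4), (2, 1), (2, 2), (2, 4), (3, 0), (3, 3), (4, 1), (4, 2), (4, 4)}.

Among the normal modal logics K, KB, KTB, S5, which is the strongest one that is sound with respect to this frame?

S5

Symmetric (axiom B): yes — every pair in R has its reverse in R.
Reflexive (axiom T): yes — every world is R-related to itself.
Euclidean (axiom 5): yes — any two successors of a common world are R-related.
So F validates K, KB, KTB, S5. The strongest is S5.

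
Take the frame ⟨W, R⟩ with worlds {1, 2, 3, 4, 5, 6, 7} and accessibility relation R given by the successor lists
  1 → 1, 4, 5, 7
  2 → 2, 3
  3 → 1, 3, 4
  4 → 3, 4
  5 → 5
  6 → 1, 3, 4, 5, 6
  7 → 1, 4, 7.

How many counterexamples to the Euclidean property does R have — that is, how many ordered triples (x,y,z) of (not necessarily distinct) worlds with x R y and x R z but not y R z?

23

Enumerating: (1,4,1), (1,4,5), (1,4,7), (1,5,1), (1,5,4), (1,5,7), (1,7,5), (2,3,2), (3,1,3), (3,4,1), (6,1,3), (6,1,6), … and 11 more.
Total: 23.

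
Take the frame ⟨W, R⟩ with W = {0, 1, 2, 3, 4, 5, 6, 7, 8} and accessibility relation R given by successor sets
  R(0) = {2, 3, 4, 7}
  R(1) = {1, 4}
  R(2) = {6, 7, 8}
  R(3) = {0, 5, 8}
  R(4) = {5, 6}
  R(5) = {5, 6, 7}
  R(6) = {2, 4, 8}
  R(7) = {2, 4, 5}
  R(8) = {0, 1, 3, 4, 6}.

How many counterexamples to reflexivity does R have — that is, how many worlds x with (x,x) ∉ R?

Enumerating: 0, 2, 3, 4, 6, 7, 8.

7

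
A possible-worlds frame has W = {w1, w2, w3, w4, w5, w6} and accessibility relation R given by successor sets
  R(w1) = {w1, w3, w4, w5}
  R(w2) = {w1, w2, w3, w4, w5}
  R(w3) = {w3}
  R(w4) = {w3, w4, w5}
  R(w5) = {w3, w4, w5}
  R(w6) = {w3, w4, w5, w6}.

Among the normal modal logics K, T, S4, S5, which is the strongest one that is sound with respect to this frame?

Reflexive (axiom T): yes — every world is R-related to itself.
Transitive (axiom 4): yes — every two-step R-path is closed by a direct edge.
Euclidean (axiom 5): no — w1 R w3 and w1 R w4, but not w3 R w4.
So F validates K, T, S4; S5 would additionally require R to be Euclidean. The strongest is S4.

S4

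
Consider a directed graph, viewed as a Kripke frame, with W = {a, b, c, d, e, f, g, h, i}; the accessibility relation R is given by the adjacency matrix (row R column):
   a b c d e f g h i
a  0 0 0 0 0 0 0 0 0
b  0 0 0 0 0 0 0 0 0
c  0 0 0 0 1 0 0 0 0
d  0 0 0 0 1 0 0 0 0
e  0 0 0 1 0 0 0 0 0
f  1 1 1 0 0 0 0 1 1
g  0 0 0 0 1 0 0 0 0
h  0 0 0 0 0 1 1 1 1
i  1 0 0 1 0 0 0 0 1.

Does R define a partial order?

No

Reflexive: no — a is not related to itself.
Transitive: no — c R e and e R d, but not c R d.
Antisymmetric: no — d R e and e R d with d ≠ e.
So R is not a partial order.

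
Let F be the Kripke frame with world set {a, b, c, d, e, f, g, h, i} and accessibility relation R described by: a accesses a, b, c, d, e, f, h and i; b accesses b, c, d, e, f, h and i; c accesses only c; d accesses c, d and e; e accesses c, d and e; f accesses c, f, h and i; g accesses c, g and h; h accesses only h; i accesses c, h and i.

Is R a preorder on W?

Yes

Reflexive: yes — every world is R-related to itself.
Transitive: yes — every two-step R-path is closed by a direct edge.
So R is a preorder.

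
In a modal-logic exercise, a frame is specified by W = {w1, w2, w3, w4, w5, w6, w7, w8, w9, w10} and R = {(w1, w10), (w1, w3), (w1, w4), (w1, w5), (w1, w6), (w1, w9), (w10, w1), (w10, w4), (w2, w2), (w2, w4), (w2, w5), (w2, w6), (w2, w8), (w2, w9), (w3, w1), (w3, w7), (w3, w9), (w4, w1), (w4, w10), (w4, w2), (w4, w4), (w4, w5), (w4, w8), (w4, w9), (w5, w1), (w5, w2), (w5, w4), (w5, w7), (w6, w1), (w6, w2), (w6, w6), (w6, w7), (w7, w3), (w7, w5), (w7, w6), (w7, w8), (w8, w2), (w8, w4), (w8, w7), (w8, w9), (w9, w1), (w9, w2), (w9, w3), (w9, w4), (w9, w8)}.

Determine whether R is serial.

Serial: yes — every world has a successor (e.g. w1 R w10).

Yes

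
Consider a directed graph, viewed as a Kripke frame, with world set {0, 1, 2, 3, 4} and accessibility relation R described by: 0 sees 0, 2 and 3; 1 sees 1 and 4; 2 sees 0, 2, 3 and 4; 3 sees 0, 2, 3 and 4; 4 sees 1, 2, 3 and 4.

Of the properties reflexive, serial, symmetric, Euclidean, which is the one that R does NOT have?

Euclidean

Reflexive: yes — every world is R-related to itself.
Serial: yes — every world has a successor (e.g. 0 R 0).
Symmetric: yes — every pair in R has its reverse in R.
Euclidean: no — 2 R 0 and 2 R 4, but not 0 R 4.
Only Euclidean fails.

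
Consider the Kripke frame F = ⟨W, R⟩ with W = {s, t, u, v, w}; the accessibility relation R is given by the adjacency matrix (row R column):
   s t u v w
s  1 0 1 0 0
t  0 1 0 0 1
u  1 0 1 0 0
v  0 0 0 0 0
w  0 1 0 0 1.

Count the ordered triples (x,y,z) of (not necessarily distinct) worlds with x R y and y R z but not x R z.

R is transitive; there are no such tuples.

0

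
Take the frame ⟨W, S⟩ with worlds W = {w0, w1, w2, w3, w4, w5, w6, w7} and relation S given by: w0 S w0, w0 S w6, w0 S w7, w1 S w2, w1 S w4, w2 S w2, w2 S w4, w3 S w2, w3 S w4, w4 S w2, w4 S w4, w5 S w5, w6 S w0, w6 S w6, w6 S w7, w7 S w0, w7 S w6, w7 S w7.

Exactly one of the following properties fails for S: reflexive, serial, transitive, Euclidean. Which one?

Reflexive: no — w1 is not related to itself.
Serial: yes — every world has a successor (e.g. w0 S w0).
Transitive: yes — every two-step S-path is closed by a direct edge.
Euclidean: yes — any two successors of a common world are S-related.
Only reflexive fails.

reflexive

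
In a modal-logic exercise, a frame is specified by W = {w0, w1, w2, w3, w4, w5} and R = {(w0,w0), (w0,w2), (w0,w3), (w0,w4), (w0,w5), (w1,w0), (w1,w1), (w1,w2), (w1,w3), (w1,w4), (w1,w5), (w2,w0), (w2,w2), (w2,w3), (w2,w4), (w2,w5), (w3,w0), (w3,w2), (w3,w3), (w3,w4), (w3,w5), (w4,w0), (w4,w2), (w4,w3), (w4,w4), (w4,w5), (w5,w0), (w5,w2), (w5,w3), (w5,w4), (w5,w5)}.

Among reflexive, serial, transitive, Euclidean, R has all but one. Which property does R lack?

Euclidean

Reflexive: yes — every world is R-related to itself.
Serial: yes — every world has a successor (e.g. w0 R w0).
Transitive: yes — every two-step R-path is closed by a direct edge.
Euclidean: no — w1 R w0 and w1 R w1, but not w0 R w1.
Only Euclidean fails.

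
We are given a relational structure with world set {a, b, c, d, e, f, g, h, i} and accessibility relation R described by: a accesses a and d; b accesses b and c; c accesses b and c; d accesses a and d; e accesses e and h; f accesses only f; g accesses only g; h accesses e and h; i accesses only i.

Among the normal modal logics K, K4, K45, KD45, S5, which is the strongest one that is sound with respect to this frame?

Transitive (axiom 4): yes — every two-step R-path is closed by a direct edge.
Euclidean (axiom 5): yes — any two successors of a common world are R-related.
Serial (axiom D): yes — every world has a successor (e.g. a R a).
Reflexive (axiom T): yes — every world is R-related to itself.
So F validates K, K4, K45, KD45, S5. The strongest is S5.

S5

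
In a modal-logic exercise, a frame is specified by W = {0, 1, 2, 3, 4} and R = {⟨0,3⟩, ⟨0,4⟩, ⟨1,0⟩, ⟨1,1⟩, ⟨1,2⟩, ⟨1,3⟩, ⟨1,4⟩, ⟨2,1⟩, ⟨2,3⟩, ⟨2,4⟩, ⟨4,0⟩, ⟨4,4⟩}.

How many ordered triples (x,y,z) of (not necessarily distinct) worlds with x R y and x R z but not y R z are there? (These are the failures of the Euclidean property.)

Enumerating: (0,3,3), (0,3,4), (0,4,3), (1,0,0), (1,0,1), (1,0,2), (1,2,0), (1,2,2), (1,3,0), (1,3,1), (1,3,2), (1,3,3), … and 10 more.
Total: 22.

22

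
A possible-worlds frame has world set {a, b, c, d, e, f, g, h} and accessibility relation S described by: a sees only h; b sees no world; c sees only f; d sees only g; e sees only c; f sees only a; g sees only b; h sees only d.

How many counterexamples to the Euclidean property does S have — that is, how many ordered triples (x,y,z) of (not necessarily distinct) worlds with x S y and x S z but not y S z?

7

Enumerating: (a,h,h), (c,f,f), (d,g,g), (e,c,c), (f,a,a), (g,b,b), (h,d,d).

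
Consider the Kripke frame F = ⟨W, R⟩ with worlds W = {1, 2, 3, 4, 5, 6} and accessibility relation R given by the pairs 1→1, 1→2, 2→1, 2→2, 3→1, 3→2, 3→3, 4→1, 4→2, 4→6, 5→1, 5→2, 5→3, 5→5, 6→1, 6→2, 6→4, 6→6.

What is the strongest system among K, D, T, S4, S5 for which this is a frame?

D

Serial (axiom D): yes — every world has a successor (e.g. 1 R 1).
Reflexive (axiom T): no — 4 is not related to itself.
Transitive (axiom 4): no — 4 R 6 and 6 R 4, but not 4 R 4.
Euclidean (axiom 5): no — 4 R 1 and 4 R 6, but not 1 R 6.
So F validates K, D; T would additionally require R to be reflexive. The strongest is D.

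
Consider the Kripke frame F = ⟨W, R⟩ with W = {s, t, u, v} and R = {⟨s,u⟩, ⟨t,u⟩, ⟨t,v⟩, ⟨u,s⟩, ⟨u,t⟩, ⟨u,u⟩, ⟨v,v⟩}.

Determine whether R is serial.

Yes

Serial: yes — every world has a successor (e.g. s R u).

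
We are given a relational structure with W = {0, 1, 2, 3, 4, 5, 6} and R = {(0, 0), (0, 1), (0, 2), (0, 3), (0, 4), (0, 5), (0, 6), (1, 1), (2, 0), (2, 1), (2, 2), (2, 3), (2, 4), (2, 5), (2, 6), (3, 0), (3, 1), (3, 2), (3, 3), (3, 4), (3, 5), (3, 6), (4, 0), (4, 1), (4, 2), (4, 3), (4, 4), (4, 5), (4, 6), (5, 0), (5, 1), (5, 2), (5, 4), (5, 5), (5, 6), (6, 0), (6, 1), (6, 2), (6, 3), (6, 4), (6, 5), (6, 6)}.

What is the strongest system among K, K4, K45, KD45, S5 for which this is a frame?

Transitive (axiom 4): no — 5 R 0 and 0 R 3, but not 5 R 3.
Euclidean (axiom 5): no — 0 R 1 and 0 R 2, but not 1 R 2.
Serial (axiom D): yes — every world has a successor (e.g. 0 R 0).
Reflexive (axiom T): yes — every world is R-related to itself.
So F validates K; K4 would additionally require R to be transitive. The strongest is K.

K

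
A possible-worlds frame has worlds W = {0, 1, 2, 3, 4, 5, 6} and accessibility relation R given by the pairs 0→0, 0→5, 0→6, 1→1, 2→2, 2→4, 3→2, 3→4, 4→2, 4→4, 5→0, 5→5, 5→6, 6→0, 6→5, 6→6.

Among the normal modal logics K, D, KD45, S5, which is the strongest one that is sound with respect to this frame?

Serial (axiom D): yes — every world has a successor (e.g. 0 R 0).
Euclidean (axiom 5): yes — any two successors of a common world are R-related.
Transitive (axiom 4): yes — every two-step R-path is closed by a direct edge.
Reflexive (axiom T): no — 3 is not related to itself.
So F validates K, D, KD45; S5 would additionally require R to be reflexive. The strongest is KD45.

KD45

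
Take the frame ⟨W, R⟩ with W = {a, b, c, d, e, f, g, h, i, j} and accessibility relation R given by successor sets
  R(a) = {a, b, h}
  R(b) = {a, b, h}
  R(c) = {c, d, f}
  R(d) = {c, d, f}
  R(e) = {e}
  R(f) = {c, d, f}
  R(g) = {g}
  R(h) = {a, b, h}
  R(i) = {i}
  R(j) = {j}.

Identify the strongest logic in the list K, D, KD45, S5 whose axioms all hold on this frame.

S5

Serial (axiom D): yes — every world has a successor (e.g. a R a).
Euclidean (axiom 5): yes — any two successors of a common world are R-related.
Transitive (axiom 4): yes — every two-step R-path is closed by a direct edge.
Reflexive (axiom T): yes — every world is R-related to itself.
So F validates K, D, KD45, S5. The strongest is S5.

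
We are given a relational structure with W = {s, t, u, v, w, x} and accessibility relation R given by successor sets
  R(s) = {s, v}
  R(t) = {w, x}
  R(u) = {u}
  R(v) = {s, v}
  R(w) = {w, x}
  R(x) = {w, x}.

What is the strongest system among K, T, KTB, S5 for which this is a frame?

Reflexive (axiom T): no — t is not related to itself.
Symmetric (axiom B): no — t R w but not w R t.
Euclidean (axiom 5): yes — any two successors of a common world are R-related.
So F validates K; T would additionally require R to be reflexive. The strongest is K.

K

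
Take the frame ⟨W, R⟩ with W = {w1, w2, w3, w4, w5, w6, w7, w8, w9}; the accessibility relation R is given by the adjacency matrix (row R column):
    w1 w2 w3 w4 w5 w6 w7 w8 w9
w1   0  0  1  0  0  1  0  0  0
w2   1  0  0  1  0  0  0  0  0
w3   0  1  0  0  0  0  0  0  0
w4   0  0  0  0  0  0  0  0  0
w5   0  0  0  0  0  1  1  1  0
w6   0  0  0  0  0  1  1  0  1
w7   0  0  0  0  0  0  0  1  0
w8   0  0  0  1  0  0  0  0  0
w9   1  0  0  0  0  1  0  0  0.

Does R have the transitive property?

No

Transitive: no — w1 R w3 and w3 R w2, but not w1 R w2.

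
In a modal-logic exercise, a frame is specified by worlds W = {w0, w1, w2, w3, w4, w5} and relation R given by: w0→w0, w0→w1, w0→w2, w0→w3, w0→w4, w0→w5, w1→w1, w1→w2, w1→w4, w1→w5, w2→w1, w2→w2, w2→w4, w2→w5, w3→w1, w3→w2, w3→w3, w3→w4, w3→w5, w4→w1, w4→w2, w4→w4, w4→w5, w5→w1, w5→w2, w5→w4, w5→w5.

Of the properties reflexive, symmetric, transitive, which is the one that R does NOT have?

symmetric

Reflexive: yes — every world is R-related to itself.
Symmetric: no — w0 R w1 but not w1 R w0.
Transitive: yes — every two-step R-path is closed by a direct edge.
Only symmetric fails.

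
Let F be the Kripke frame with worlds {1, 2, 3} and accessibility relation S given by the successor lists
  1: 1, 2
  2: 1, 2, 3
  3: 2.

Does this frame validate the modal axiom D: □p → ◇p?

The schema D characterises exactly the serial frames.
Serial: yes — every world has a successor (e.g. 1 S 1).

Yes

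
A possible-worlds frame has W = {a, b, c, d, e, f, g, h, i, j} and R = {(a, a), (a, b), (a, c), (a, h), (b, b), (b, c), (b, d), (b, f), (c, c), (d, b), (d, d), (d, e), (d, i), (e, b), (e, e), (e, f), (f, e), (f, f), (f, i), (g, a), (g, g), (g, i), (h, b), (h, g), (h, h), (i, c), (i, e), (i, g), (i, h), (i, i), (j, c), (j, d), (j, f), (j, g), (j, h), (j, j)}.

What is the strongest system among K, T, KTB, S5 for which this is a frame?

T

Reflexive (axiom T): yes — every world is R-related to itself.
Symmetric (axiom B): no — a R b but not b R a.
Euclidean (axiom 5): no — a R b and a R h, but not b R h.
So F validates K, T; KTB would additionally require R to be symmetric. The strongest is T.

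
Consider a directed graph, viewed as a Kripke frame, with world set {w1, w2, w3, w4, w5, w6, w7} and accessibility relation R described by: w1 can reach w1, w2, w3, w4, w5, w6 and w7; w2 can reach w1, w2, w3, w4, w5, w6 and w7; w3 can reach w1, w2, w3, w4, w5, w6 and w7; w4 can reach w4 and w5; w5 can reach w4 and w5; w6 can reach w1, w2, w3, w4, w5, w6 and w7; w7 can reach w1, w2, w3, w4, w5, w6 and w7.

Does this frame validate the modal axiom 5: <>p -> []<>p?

No

Axiom 5 corresponds to the accessibility relation being Euclidean.
Euclidean: no — w1 R w4 and w1 R w2, but not w4 R w2.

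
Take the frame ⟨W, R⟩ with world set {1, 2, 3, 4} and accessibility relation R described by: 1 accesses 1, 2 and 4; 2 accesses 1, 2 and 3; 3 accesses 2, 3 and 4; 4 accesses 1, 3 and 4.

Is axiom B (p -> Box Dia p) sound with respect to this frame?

Axiom B corresponds to the accessibility relation being symmetric.
Symmetric: yes — every pair in R has its reverse in R.

Yes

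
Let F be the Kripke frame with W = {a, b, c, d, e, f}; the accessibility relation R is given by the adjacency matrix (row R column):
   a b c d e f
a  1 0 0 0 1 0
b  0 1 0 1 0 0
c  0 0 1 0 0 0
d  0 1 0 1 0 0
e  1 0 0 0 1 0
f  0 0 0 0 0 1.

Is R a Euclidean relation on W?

Yes

Euclidean: yes — any two successors of a common world are R-related.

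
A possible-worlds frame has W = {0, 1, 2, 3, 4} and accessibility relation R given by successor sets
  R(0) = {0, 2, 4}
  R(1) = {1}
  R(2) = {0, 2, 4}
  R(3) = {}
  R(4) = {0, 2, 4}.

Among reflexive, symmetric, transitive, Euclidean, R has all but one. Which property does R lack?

Reflexive: no — 3 is not related to itself.
Symmetric: yes — every pair in R has its reverse in R.
Transitive: yes — every two-step R-path is closed by a direct edge.
Euclidean: yes — any two successors of a common world are R-related.
Only reflexive fails.

reflexive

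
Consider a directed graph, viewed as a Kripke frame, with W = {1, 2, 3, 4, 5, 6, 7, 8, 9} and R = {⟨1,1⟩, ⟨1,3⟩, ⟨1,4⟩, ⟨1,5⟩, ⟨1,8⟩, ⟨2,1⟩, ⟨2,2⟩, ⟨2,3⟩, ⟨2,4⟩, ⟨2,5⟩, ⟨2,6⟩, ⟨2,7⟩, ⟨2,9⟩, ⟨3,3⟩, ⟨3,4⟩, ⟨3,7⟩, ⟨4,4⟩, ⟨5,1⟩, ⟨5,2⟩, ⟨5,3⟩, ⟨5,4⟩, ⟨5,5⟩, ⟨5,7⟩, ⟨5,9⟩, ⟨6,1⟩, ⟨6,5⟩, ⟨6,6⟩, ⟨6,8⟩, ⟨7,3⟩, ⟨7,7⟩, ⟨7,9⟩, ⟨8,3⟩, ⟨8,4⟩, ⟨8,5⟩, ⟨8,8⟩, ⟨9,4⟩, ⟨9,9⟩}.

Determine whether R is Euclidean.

Euclidean: no — 1 R 3 and 1 R 5, but not 3 R 5.

No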